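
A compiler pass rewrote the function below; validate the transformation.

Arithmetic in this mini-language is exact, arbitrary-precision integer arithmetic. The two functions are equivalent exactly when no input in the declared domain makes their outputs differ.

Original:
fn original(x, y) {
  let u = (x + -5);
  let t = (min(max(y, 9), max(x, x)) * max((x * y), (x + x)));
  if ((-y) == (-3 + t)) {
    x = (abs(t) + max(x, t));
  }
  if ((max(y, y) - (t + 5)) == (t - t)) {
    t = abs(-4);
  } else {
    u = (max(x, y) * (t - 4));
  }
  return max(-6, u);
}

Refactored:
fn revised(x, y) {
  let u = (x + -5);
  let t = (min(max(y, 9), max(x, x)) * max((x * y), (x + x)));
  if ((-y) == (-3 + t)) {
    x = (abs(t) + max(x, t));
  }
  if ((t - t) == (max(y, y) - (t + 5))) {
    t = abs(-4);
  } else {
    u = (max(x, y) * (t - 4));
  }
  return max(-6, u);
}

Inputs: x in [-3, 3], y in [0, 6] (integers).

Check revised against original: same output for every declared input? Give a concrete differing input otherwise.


Changes here: same computation, different form; the full 49-point sweep finds no disagreement.
verdict: equivalent


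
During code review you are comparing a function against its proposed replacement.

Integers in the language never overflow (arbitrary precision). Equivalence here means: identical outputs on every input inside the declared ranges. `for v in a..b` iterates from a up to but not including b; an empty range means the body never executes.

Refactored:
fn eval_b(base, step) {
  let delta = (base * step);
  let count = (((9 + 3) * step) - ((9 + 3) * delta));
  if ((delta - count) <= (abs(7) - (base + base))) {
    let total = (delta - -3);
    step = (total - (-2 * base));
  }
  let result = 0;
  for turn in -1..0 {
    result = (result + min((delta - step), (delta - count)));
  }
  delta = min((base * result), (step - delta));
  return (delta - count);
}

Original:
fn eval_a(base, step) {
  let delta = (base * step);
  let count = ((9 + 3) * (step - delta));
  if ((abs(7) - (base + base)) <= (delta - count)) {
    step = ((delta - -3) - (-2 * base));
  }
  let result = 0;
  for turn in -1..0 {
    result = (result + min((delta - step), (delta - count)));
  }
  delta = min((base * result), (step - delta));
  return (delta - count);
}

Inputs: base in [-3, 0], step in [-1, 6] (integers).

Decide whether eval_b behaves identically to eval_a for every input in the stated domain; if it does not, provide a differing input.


The rewrite breaks on base=-3, step=-1, where the results are 39 and 36.
eval_a: delta becomes 3; next count becomes -48; next ((abs(7) - (base + base)) <= (delta - count)) evaluates to true; next step becomes 0; next result becomes 0; next at turn=-1:; next result becomes 3; next delta becomes -9; next final value 39
eval_b: delta becomes 3; next count becomes -48; next ((delta - count) <= (abs(7) - (base + base))) evaluates to false; next result becomes 0; next at turn=-1:; next result becomes 4; next delta becomes -12; next final value 36
verdict: not equivalent; witness: base=-3, step=-1


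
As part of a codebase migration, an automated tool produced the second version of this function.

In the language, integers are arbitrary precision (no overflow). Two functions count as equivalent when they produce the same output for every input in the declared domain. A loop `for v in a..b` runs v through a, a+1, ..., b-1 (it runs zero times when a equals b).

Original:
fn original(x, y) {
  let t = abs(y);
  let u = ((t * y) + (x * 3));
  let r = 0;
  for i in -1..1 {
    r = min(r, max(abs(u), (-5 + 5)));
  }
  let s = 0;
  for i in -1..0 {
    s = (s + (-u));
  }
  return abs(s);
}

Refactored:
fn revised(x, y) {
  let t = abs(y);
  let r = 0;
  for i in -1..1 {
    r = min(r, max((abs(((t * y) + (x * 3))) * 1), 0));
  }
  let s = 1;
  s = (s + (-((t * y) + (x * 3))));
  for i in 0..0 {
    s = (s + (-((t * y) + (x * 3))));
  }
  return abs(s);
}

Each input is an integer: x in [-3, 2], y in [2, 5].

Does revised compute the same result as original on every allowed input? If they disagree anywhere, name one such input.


Not equivalent: x=-3, y=2 separates them (5 vs 6).
original: t becomes 2; next u becomes -5; next r becomes 0; next at i=-1:; next r becomes 0; next at i=0:; next r becomes 0; next s becomes 0; next at i=-1:; next s becomes 5; next final value 5
revised: t becomes 2; next r becomes 0; next at i=-1:; next r becomes 0; next at i=0:; next r becomes 0; next s becomes 1; next s becomes 6; next i never enters its loop body; next final value 6
verdict: not equivalent; witness: x=-3, y=2


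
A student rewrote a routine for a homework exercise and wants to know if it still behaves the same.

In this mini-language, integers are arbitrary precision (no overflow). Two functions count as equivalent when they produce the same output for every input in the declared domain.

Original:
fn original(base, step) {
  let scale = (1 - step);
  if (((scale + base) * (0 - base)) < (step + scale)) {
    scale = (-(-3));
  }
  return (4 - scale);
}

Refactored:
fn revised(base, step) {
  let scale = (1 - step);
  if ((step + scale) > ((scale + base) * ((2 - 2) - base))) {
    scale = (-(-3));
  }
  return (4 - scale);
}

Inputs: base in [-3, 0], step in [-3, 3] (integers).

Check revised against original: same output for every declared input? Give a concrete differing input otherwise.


Behavior is preserved: although constant usage differs; also arithmetic usage differs; also comparison usage differs, the outputs never diverge.
One worked example (base=-1, step=0) — original: scale becomes 1; next (((scale + base) * (0 - base)) < (step + scale)) evaluates to true; next scale becomes 3; next final value 1; revised: scale becomes 1; next ((step + scale) > ((scale + base) * ((2 - 2) - base))) evaluates to true; next scale becomes 3; next final value 1; agreement on 1.
Checked all 28 inputs in the declared domain: the outputs agree on every one.
verdict: equivalent


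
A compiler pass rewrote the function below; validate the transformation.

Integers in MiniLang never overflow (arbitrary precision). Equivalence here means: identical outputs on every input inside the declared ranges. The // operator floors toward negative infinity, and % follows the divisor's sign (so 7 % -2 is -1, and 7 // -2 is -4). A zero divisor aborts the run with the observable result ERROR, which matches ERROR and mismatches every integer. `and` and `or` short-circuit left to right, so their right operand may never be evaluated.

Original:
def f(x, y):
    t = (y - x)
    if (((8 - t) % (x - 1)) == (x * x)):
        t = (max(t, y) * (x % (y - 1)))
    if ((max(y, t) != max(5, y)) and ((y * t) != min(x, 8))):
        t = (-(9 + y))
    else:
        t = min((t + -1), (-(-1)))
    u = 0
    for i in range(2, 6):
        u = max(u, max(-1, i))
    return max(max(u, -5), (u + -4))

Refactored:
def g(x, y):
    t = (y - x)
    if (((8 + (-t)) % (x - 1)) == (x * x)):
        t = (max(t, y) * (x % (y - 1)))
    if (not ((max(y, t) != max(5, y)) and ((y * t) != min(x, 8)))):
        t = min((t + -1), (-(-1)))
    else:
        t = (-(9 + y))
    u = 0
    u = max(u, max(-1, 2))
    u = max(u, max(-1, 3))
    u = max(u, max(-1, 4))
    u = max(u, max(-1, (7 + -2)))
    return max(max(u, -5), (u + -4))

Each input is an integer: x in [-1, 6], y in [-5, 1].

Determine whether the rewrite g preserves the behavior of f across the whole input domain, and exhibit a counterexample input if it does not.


The two versions differ — the changes include local variable names differ; also statement counts differ; also boolean connective usage differs; also min/max/abs usage differs; also loop structure differs; also arithmetic usage differs; also constant usage differs.
Tracing x=5, y=-1: f: t = -6; (((8 - t) % (x - 1)) == (x * x)) -> false; ((max(y, t) != max(5, y)) and ((y * t) != min(x, 8))) -> true; t = -8; u = 0; [i=2]; u = 2; [i=3]; u = 3; [i=4]; u = 4; [i=5]; u = 5; return 5 | g: t = -6; (((8 + (-t)) % (x - 1)) == (x * x)) -> false; (not ((max(y, t) != max(5, y)) and ((y * t) != min(x, 8)))) -> false; t = -8; u = 0; u = 2; u = 3; u = 4; u = 5; return 5 — matching result 5.
Across all 56 domain points the two functions coincide.
verdict: equivalent


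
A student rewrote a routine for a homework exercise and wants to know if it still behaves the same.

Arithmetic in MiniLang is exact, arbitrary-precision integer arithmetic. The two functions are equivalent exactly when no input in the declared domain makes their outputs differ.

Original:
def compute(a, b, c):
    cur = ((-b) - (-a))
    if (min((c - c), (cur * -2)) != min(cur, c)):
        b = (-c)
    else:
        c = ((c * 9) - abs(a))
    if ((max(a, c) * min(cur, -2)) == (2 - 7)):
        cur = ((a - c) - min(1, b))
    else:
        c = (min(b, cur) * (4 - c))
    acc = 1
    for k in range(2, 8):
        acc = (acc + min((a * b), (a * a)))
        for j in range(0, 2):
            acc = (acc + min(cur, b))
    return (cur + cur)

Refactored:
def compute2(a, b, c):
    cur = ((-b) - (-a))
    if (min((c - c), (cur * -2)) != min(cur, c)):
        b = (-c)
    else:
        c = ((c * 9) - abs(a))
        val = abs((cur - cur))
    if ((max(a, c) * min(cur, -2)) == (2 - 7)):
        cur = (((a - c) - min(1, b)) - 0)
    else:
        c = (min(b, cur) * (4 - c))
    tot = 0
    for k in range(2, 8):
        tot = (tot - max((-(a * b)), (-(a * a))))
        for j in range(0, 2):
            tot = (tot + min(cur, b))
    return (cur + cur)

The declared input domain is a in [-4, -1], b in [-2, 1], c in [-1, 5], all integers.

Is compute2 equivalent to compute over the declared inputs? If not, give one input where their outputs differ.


The one real change (`1` became `0`) has no effect anywhere in the declared ranges.
As a probe, take a=-2, b=1, c=4: compute runs cur := -3 | (min((c - c), (cur * -2)) != min(cur, c)): true | b := -4 | ((max(a, c) * min(cur, -2)) == (2 - 7)): false | c := 0 | acc := 1 | iter k=2: | acc := 5 | iter j=0: | acc := 1 | iter j=1: | acc := -3 | iter k=3: | acc := 1 | iter j=0: | acc := -3 | iter j=1: | acc := -7 | iter k=4: | acc := -3 | iter j=0: | acc := -7 | iter j=1: | acc := -11 | iter k=5: | acc := -7 | iter j=0: | acc := -11 | iter j=1: | acc := -15 | iter k=6: | acc := -11 | iter j=0: | acc := -15 | iter j=1: | acc := -19 | iter k=7: | acc := -15 | iter j=0: | acc := -19 | iter j=1: | acc := -23 | result -6; compute2 runs cur := -3 | (min((c - c), (cur * -2)) != min(cur, c)): true | b := -4 | ((max(a, c) * min(cur, -2)) == (2 - 7)): false | c := 0 | tot := 0 | iter k=2: | tot := 4 | iter j=0: | tot := 0 | iter j=1: | tot := -4 | iter k=3: | tot := 0 | iter j=0: | tot := -4 | iter j=1: | tot := -8 | iter k=4: | tot := -4 | iter j=0: | tot := -8 | iter j=1: | tot := -12 | iter k=5: | tot := -8 | iter j=0: | tot := -12 | iter j=1: | tot := -16 | iter k=6: | tot := -12 | iter j=0: | tot := -16 | iter j=1: | tot := -20 | iter k=7: | tot := -16 | iter j=0: | tot := -20 | iter j=1: | tot := -24 | result -6; both end at -6.
Across all 112 domain points the two functions coincide.
verdict: equivalent


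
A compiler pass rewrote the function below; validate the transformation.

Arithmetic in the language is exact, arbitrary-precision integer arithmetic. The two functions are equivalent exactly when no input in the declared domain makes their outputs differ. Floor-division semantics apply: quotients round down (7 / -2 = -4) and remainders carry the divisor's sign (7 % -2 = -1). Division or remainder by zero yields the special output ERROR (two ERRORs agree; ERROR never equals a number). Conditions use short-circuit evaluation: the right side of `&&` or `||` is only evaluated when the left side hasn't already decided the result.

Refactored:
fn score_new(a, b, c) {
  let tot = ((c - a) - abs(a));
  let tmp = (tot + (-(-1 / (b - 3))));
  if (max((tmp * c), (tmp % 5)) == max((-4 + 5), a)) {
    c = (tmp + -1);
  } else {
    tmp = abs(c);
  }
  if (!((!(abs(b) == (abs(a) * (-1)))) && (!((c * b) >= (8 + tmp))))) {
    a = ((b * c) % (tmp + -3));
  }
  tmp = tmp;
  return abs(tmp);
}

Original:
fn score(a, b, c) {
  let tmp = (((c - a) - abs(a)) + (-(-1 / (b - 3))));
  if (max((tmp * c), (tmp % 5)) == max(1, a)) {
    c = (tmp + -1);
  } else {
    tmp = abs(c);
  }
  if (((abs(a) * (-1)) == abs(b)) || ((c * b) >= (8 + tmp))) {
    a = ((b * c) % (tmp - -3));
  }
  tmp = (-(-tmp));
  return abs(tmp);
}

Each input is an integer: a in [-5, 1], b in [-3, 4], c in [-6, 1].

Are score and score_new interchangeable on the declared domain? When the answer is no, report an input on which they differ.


At a=0, b=0, c=-3: score gives 3, score_new gives ERROR.
verdict: not equivalent; witness: a=0, b=0, c=-3


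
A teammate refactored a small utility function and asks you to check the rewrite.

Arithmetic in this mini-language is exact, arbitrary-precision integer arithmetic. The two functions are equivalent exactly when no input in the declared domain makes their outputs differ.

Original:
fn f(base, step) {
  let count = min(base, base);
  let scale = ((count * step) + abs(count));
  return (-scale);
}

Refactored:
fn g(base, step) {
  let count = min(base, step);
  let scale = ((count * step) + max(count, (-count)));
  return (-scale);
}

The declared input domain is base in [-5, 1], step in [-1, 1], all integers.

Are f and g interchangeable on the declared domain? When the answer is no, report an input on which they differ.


Not equivalent: base=0, step=-1 separates them (0 vs -2).
f: count := 0 | scale := 0 | result 0
g: count := -1 | scale := 2 | result -2
verdict: not equivalent; witness: base=0, step=-1


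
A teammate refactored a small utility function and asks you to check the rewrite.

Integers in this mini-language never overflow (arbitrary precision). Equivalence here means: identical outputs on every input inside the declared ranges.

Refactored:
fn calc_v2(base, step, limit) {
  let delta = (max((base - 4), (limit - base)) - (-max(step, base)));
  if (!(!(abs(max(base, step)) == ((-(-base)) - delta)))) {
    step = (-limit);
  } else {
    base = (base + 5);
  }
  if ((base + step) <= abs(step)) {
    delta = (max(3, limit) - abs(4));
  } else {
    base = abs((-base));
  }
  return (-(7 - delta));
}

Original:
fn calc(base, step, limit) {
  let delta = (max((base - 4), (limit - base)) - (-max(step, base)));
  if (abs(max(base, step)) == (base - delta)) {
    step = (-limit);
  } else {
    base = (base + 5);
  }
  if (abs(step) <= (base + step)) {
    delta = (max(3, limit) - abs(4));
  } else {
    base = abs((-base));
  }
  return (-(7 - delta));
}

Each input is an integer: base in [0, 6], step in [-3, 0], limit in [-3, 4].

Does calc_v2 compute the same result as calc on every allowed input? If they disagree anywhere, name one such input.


At base=0, step=-3, limit=-3: calc gives -10, calc_v2 gives -8.
verdict: not equivalent; witness: base=0, step=-3, limit=-3


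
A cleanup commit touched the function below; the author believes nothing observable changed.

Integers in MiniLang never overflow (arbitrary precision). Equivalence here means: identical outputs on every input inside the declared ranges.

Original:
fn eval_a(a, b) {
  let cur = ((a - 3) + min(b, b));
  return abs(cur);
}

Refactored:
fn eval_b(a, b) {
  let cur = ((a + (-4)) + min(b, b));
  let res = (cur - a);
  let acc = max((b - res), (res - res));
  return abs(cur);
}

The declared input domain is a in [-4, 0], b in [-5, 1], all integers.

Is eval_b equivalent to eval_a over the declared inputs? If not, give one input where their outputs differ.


There is a counterexample at a=-4, b=-5: 12 on one side, 13 on the other.
eval_a: cur=-12, then returns 12
eval_b: cur=-13, then res=-9, then acc=4, then returns 13
verdict: not equivalent; witness: a=-4, b=-5


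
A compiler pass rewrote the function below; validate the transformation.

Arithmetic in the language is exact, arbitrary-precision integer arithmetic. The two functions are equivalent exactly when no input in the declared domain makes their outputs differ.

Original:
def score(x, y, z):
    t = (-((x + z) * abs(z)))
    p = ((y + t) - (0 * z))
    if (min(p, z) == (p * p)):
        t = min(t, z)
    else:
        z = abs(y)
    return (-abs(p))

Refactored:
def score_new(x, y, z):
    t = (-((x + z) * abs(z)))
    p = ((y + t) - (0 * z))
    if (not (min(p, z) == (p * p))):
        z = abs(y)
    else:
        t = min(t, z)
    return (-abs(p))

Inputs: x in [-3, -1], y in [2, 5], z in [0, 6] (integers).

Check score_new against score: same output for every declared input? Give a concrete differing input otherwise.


The two versions differ — the changes include boolean connective usage differs.
One worked example (x=-2, y=4, z=6) — score: t becomes -24; next p becomes -20; next (min(p, z) == (p * p)) evaluates to false; next z becomes 4; next final value -20; score_new: t becomes -24; next p becomes -20; next (not (min(p, z) == (p * p))) evaluates to true; next z becomes 4; next final value -20; agreement on -20.
An exhaustive pass over the 84 declared inputs shows identical outputs.
verdict: equivalent


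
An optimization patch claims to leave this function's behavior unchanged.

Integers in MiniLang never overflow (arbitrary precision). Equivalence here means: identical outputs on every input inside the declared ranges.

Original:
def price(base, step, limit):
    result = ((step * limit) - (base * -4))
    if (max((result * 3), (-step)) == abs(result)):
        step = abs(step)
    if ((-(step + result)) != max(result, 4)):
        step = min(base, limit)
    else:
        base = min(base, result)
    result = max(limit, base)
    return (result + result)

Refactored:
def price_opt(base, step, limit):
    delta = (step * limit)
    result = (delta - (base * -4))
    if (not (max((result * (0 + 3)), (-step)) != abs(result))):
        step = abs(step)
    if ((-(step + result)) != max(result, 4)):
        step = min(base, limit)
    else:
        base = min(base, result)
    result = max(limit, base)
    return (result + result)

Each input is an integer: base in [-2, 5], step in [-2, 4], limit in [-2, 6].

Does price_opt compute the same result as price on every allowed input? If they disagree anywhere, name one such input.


Equivalent — the differences include boolean connective usage differs, plus constant usage differs, plus comparison usage differs, plus statement counts differ, plus arithmetic usage differs, plus local variable names differ, yet no declared input distinguishes the two.
Tracing base=0, step=-1, limit=-1: price: result = 1; (max((result * 3), (-step)) == abs(result)) -> false; ((-(step + result)) != max(result, 4)) -> true; step = -1; result = 0; return 0 | price_opt: delta = 1; result = 1; (not (max((result * (0 + 3)), (-step)) != abs(result))) -> false; ((-(step + result)) != max(result, 4)) -> true; step = -1; result = 0; return 0 — matching result 0.
Sweeping the whole domain (504 inputs) finds no disagreement.
verdict: equivalent


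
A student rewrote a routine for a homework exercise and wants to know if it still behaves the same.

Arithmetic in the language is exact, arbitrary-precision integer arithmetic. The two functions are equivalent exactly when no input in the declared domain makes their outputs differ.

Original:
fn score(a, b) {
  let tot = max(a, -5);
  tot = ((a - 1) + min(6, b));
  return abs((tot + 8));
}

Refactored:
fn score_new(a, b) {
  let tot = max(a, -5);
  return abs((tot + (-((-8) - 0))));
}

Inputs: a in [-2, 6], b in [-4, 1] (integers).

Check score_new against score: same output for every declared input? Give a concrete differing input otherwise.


The rewrite breaks on a=-2, b=-4, where the results are 1 and 6.
score: tot=-2, then tot=-7, then returns 1
score_new: tot=-2, then returns 6
verdict: not equivalent; witness: a=-2, b=-4


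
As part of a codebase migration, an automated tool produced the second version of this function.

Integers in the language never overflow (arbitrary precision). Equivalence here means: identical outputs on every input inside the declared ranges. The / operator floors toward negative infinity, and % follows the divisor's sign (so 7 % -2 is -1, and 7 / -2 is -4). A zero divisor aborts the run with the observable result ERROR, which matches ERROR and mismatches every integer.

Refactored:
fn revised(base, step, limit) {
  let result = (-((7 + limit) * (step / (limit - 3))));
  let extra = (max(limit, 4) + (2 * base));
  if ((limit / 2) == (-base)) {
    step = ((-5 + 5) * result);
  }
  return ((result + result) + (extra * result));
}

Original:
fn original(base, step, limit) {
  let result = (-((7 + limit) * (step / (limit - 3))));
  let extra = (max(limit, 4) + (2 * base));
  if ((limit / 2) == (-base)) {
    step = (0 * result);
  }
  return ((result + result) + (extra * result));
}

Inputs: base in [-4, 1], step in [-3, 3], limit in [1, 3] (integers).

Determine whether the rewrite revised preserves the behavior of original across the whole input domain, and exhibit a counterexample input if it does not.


Differences: constant usage differs, plus arithmetic usage differs — yet all 126 inputs agree.
verdict: equivalent


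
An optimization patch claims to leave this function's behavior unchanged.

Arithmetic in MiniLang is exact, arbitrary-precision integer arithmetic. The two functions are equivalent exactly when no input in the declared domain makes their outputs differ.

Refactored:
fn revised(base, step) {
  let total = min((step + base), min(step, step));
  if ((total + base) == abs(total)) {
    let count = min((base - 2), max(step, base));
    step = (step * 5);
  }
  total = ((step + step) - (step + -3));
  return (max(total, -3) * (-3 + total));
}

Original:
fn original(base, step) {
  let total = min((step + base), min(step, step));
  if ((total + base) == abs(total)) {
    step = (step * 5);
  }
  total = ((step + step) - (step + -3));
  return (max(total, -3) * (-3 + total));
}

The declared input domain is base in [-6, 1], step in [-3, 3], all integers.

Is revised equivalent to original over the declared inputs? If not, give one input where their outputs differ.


The two are interchangeable: statement counts differ, plus local variable names differ, plus arithmetic usage differs, plus min/max/abs usage differs, plus constant usage differs, and every declared input agrees.
As a probe, take base=-2, step=0: original runs total becomes -2; next ((total + base) == abs(total)) evaluates to false; next total becomes 3; next final value 0; revised runs total becomes -2; next ((total + base) == abs(total)) evaluates to false; next total becomes 3; next final value 0; both end at 0.
An exhaustive pass over the 56 declared inputs shows identical outputs.
verdict: equivalent


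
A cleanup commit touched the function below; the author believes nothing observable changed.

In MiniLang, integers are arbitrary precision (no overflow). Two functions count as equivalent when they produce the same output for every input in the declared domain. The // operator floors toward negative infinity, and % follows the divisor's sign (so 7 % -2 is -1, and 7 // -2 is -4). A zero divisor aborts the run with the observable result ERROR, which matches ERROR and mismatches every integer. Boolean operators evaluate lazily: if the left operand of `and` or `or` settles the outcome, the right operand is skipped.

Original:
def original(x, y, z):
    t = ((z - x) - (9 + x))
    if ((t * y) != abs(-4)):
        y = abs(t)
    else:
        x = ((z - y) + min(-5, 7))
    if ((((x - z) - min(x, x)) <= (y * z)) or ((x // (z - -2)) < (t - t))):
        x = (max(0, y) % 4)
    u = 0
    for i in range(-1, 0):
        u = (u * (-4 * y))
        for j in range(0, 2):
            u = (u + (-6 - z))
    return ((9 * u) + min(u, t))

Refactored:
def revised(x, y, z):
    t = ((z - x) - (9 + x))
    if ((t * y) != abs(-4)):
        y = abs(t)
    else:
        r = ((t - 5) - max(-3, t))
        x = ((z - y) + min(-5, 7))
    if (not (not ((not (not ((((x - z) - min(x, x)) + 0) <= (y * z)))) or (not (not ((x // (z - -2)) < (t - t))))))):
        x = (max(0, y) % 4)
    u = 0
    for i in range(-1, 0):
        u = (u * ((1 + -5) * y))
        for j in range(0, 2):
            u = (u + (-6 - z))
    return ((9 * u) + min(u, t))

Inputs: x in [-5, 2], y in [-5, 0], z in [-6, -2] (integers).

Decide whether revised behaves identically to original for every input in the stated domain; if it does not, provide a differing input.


This is a faithful refactor — constant usage differs, plus statement counts differ, plus min/max/abs usage differs, plus boolean connective usage differs, plus arithmetic usage differs, plus local variable names differ, but the computed results match everywhere.
Spot check at x=-4, y=-1, z=-4 — original: t := -5 | ((t * y) != abs(-4)): true | y := 5 | ((((x - z) - min(x, x)) <= (y * z)) or ((x // (z - -2)) < (t - t))): false | u := 0 | iter i=-1: | u := 0 | iter j=0: | u := -2 | iter j=1: | u := -4 | result -41. revised: t := -5 | ((t * y) != abs(-4)): true | y := 5 | (not (not ((not (not ((((x - z) - min(x, x)) + 0) <= (y * z)))) or (not (not ((x // (z - -2)) < (t - t))))))): false | u := 0 | iter i=-1: | u := 0 | iter j=0: | u := -2 | iter j=1: | u := -4 | result -41. Both give -41.
Checked all 240 inputs in the declared domain: the outputs agree on every one.
verdict: equivalent


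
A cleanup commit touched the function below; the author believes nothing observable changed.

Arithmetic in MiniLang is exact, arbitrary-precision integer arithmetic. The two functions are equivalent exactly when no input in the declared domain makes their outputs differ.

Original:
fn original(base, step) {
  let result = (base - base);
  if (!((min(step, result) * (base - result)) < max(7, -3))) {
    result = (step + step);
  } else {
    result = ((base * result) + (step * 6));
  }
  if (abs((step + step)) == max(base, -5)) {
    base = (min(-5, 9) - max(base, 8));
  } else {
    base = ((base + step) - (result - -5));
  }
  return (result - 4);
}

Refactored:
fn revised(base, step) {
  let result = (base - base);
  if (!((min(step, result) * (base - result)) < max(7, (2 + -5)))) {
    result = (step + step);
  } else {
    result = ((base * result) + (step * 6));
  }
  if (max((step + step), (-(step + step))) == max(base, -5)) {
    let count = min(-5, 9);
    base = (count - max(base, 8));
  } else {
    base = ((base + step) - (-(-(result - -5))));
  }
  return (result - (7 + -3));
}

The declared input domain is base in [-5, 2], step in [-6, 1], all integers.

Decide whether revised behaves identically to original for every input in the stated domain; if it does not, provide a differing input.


The two are interchangeable: constant usage differs; also statement counts differ; also min/max/abs usage differs; also local variable names differ; also arithmetic usage differs, and every declared input agrees.
Tracing base=-3, step=-4: original: result = 0; (!((min(step, result) * (base - result)) < max(7, -3))) -> true; result = -8; (abs((step + step)) == max(base, -5)) -> false; base = -4; return -12 | revised: result = 0; (!((min(step, result) * (base - result)) < max(7, (2 + -5)))) -> true; result = -8; (max((step + step), (-(step + step))) == max(base, -5)) -> false; base = -4; return -12 — matching result -12.
Across all 64 domain points the two functions coincide.
verdict: equivalent


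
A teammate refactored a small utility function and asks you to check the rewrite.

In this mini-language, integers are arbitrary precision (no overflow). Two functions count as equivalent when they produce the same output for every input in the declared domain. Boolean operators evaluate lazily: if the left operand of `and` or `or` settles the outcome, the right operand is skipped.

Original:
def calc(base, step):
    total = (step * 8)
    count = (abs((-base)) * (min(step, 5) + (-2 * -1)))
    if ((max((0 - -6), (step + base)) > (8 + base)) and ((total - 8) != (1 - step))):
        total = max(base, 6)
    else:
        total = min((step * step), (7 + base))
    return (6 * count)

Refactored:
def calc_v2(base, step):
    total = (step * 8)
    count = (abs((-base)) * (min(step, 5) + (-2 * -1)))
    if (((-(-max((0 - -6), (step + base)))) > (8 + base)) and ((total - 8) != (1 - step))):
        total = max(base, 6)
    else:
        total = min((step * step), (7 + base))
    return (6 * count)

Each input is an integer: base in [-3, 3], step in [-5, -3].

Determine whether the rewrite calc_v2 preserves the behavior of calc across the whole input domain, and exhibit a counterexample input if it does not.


Reading the diff, among the changes: same computation, different form.
As a probe, take base=0, step=-3: calc runs total := -24 | count := 0 | ((max((0 - -6), (step + base)) > (8 + base)) and ((total - 8) != (1 - step))): false | total := 7 | result 0; calc_v2 runs total := -24 | count := 0 | (((-(-max((0 - -6), (step + base)))) > (8 + base)) and ((total - 8) != (1 - step))): false | total := 7 | result 0; both end at 0.
An exhaustive pass over the 21 declared inputs shows identical outputs.
verdict: equivalent


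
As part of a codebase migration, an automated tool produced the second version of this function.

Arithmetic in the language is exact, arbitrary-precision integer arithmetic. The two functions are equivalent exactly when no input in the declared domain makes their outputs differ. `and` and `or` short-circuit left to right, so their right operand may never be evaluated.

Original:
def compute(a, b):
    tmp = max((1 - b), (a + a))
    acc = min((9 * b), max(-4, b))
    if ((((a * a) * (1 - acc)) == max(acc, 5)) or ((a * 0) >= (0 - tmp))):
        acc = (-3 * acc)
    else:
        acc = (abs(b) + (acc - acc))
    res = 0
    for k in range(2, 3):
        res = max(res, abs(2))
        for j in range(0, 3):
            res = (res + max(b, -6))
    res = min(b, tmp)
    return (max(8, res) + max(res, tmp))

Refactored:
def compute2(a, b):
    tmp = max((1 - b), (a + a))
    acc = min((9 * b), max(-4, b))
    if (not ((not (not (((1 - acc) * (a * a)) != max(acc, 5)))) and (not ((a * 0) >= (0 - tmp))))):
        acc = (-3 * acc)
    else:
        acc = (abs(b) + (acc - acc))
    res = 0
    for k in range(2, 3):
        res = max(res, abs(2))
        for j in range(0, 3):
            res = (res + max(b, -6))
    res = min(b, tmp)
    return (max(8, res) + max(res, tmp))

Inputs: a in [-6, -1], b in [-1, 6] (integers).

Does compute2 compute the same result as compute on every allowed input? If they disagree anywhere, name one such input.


Side by side, the visible changes include: comparison usage differs; also boolean connective usage differs.
Spot check at a=-4, b=6 — compute: tmp becomes -5; next acc becomes 6; next ((((a * a) * (1 - acc)) == max(acc, 5)) or ((a * 0) >= (0 - tmp))) evaluates to false; next acc becomes 6; next res becomes 0; next at k=2:; next res becomes 2; next at j=0:; next res becomes 8; next at j=1:; next res becomes 14; next at j=2:; next res becomes 20; next res becomes -5; next final value 3. compute2: tmp becomes -5; next acc becomes 6; next (not ((not (not (((1 - acc) * (a * a)) != max(acc, 5)))) and (not ((a * 0) >= (0 - tmp))))) evaluates to false; next acc becomes 6; next res becomes 0; next at k=2:; next res becomes 2; next at j=0:; next res becomes 8; next at j=1:; next res becomes 14; next at j=2:; next res becomes 20; next res becomes -5; next final value 3. Both give 3.
Sweeping the whole domain (48 inputs) finds no disagreement.
verdict: equivalent


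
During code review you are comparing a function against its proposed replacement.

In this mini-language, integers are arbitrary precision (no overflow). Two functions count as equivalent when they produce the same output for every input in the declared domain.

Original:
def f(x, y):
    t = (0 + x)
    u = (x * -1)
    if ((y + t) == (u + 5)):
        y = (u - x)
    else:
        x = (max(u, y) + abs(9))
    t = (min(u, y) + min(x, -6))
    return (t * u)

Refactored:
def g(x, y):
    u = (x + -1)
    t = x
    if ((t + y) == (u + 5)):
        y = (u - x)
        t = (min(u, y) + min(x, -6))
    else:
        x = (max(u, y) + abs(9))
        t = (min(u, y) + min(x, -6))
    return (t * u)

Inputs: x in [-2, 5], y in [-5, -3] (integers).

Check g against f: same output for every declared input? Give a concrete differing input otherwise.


Evaluate both at x=-2, y=-5.
f: t = -2; u = 2; ((y + t) == (u + 5)) -> false; x = 11; t = -11; return -22
g: u = -3; t = -2; ((t + y) == (u + 5)) -> false; x = 6; t = -11; return 33
-22 and 33 differ, so these are not the same function on this domain.
verdict: not equivalent; witness: x=-2, y=-5


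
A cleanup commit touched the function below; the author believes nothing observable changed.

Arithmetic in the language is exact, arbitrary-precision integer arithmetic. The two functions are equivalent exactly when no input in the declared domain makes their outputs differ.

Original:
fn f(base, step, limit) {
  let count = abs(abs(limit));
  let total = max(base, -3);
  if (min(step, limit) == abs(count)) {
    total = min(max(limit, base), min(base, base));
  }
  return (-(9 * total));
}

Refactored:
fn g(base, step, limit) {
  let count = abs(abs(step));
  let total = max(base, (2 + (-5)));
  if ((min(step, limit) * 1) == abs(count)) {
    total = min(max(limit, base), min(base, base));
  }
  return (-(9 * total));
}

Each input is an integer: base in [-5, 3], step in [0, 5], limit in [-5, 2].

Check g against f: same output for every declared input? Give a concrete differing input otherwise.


The rewrite breaks on base=-5, step=0, limit=1, where the results are 27 and 45.
f: count becomes 1; next total becomes -3; next (min(step, limit) == abs(count)) evaluates to false; next final value 27
g: count becomes 0; next total becomes -3; next ((min(step, limit) * 1) == abs(count)) evaluates to true; next total becomes -5; next final value 45
verdict: not equivalent; witness: base=-5, step=0, limit=1


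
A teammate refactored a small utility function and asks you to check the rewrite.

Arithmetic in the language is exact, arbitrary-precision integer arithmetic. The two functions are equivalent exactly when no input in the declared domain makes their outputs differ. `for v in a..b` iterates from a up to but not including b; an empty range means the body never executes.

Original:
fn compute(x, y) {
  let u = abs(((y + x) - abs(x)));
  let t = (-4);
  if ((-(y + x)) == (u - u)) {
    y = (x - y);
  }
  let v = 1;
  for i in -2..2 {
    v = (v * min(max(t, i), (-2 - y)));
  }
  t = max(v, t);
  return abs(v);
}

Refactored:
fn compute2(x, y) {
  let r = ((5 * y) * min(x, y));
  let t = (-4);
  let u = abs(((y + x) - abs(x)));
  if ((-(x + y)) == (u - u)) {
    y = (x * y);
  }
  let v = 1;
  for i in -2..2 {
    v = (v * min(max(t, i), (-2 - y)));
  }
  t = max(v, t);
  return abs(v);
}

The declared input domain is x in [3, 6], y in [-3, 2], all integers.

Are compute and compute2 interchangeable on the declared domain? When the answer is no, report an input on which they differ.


Evaluate both at x=3, y=-3.
compute: u=3, then t=-4, then ((-(y + x)) == (u - u)) is true, then y=6, then v=1, then (i=-2), then v=-8, then (i=-1), then v=64, then (i=0), then v=-512, then (i=1), then v=4096, then t=4096, then returns 4096
compute2: r=45, then t=-4, then u=3, then ((-(x + y)) == (u - u)) is true, then y=-9, then v=1, then (i=-2), then v=-2, then (i=-1), then v=2, then (i=0), then v=0, then (i=1), then v=0, then t=0, then returns 0
4096 != 0, so the rewrite changes behavior.
verdict: not equivalent; witness: x=3, y=-3


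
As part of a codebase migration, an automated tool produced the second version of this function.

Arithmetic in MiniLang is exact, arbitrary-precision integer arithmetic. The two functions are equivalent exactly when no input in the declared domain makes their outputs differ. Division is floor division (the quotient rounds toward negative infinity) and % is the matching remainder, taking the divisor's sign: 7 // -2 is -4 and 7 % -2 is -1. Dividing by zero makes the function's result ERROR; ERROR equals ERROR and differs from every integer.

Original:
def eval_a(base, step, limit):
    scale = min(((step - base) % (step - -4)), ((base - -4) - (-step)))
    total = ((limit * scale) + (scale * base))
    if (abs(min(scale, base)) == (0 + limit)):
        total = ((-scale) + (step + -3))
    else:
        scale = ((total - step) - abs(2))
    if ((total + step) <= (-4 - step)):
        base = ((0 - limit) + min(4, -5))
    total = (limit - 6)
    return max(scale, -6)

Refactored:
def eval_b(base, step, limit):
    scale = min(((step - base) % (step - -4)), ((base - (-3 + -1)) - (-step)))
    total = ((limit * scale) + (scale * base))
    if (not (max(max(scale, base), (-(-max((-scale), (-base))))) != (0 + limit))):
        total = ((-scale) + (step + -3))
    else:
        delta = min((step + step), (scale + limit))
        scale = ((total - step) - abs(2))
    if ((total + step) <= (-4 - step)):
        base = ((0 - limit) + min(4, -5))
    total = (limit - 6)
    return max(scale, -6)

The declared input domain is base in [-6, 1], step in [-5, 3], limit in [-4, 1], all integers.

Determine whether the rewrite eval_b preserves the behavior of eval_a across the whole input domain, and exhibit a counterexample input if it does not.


These are not equivalent — on base=-1, step=1, limit=1 the outputs split (2 vs -3).
eval_a: scale := 2 | total := 0 | (abs(min(scale, base)) == (0 + limit)): true | total := -4 | ((total + step) <= (-4 - step)): false | total := -5 | result 2
eval_b: scale := 2 | total := 0 | (not (max(max(scale, base), (-(-max((-scale), (-base))))) != (0 + limit))): false | delta := 2 | scale := -3 | ((total + step) <= (-4 - step)): false | total := -5 | result -3
verdict: not equivalent; witness: base=-1, step=1, limit=1


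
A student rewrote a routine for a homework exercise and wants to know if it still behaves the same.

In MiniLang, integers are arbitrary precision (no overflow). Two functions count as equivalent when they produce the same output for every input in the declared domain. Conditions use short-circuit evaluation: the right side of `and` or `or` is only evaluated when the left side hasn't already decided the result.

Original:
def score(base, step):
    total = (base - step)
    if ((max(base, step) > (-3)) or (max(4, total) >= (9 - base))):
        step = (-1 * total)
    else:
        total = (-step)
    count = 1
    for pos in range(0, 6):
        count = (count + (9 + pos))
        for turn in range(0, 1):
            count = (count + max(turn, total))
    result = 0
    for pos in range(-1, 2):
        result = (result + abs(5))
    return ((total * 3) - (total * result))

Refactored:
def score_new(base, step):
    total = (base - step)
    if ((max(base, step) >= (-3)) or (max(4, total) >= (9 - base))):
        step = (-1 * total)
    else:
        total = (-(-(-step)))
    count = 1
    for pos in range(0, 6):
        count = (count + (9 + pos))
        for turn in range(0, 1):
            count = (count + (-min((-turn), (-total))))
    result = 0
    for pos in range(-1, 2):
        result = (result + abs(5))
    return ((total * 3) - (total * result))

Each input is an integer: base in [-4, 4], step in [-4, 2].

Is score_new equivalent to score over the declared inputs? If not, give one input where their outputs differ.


Try base=-4, step=-3.
score: total=-1, then ((max(base, step) > (-3)) or (max(4, total) >= (9 - base))) is false, then total=3, then count=1, then (pos=0), then count=10, then (turn=0), then count=13, then (pos=1), then count=23, then (turn=0), then count=26, then (pos=2), then count=37, then (turn=0), then count=40, then (pos=3), then count=52, then (turn=0), then count=55, then (pos=4), then count=68, then (turn=0), then count=71, then (pos=5), then count=85, then (turn=0), then count=88, then result=0, then (pos=-1), then result=5, then (pos=0), then result=10, then (pos=1), then result=15, then returns -36
score_new: total=-1, then ((max(base, step) >= (-3)) or (max(4, total) >= (9 - base))) is true, then step=1, then count=1, then (pos=0), then count=10, then (turn=0), then count=10, then (pos=1), then count=20, then (turn=0), then count=20, then (pos=2), then count=31, then (turn=0), then count=31, then (pos=3), then count=43, then (turn=0), then count=43, then (pos=4), then count=56, then (turn=0), then count=56, then (pos=5), then count=70, then (turn=0), then count=70, then result=0, then (pos=-1), then result=5, then (pos=0), then result=10, then (pos=1), then result=15, then returns 12
-36 vs 12 — the two versions disagree here.
verdict: not equivalent; witness: base=-4, step=-3
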